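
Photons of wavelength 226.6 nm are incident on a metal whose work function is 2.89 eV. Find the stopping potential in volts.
2.5815 V

The stopping potential V_s satisfies: eV_s = KE_max

First, find KE_max using Einstein's equation:
E_photon = hc/λ = 5.4715 eV
KE_max = E_photon - φ = 5.4715 - 2.89 = 2.5815 eV

Since eV_s = KE_max:
V_s = KE_max/e = 2.5815 V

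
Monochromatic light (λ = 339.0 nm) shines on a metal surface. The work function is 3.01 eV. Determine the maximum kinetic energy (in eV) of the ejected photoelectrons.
0.6474 eV

Using Einstein's photoelectric equation: KE_max = hf - φ = hc/λ - φ

First, calculate the photon energy:
E_photon = hc/λ = (6.626×10⁻³⁴ J·s)(3×10⁸ m/s) / (339.0×10⁻⁹ m)
E_photon = 3.6574 eV

Then, the maximum kinetic energy:
KE_max = E_photon - φ = 3.6574 eV - 3.01 eV = 0.6474 eV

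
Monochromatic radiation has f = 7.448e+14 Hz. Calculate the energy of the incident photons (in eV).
3.0802 eV

Using E = hf:

E = hf = (6.626×10⁻³⁴ J·s)(7.448e+14 Hz)
E = 3.0802 eV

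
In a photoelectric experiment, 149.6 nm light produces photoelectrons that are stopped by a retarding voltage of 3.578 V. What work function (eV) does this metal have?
4.71 eV

The stopping potential gives the maximum kinetic energy: KE_max = eV_s = 3.578 eV

From Einstein's photoelectric equation: KE_max = hc/λ - φ
Rearranging: φ = hc/λ - KE_max

Calculate photon energy:
E_photon = hc/λ = (6.626×10⁻³⁴ J·s)(3×10⁸ m/s) / (149.6×10⁻⁹ m) = 8.2877 eV

Therefore:
φ = 8.2877 - 3.578 = 4.71 eV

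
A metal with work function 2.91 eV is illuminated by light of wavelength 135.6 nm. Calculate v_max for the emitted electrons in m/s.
1.4808e+06 m/s

First, find the maximum kinetic energy:
E_photon = hc/λ = 9.1434 eV
KE_max = E_photon - φ = 9.1434 - 2.91 = 6.2334 eV

Convert to Joules: KE_max = 6.2334 × 1.602×10⁻¹⁹ J = 9.9870e-19 J

Then use KE = ½mv² to find velocity:
v = √(2·KE/m) = √(2 × 9.9870e-19 J / 9.109e-31 kg)
v = 1.4808e+06 m/s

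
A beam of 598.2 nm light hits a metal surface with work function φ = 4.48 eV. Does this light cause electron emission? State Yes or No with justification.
No

For photoemission, the photon energy must exceed the work function.

Photon energy: E = hc/λ = 2.0726 eV
Work function: φ = 4.48 eV

Since E_photon (2.0726 eV) < φ (4.48 eV), photoemission will NOT occur.
The threshold wavelength is λ₀ = hc/φ = 276.8 nm.
Since 598.2 nm > 276.8 nm, the photons lack sufficient energy.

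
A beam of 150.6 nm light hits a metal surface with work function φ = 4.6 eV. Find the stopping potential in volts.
3.6327 V

The stopping potential V_s satisfies: eV_s = KE_max

First, find KE_max using Einstein's equation:
E_photon = hc/λ = 8.2327 eV
KE_max = E_photon - φ = 8.2327 - 4.6 = 3.6327 eV

Since eV_s = KE_max:
V_s = KE_max/e = 3.6327 V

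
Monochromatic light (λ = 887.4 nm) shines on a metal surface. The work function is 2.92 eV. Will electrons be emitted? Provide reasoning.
No

For photoemission, the photon energy must exceed the work function.

Photon energy: E = hc/λ = 1.3972 eV
Work function: φ = 2.92 eV

Since E_photon (1.3972 eV) < φ (2.92 eV), photoemission will NOT occur.
The threshold wavelength is λ₀ = hc/φ = 424.6 nm.
Since 887.4 nm > 424.6 nm, the photons lack sufficient energy.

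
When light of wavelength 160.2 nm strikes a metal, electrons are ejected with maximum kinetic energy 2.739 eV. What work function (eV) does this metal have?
5.00 eV

From Einstein's photoelectric equation: KE_max = hf - φ = hc/λ - φ

Rearranging for φ:
φ = hc/λ - KE_max

Calculate photon energy:
E_photon = hc/λ = 7.7393 eV

Therefore:
φ = 7.7393 - 2.739 = 5.00 eV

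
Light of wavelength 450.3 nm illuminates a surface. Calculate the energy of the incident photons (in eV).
2.7534 eV

Using E = hf = hc/λ:

E = hc/λ = (6.626×10⁻³⁴ J·s)(3×10⁸ m/s) / (450.3×10⁻⁹ m)
E = 2.7534 eV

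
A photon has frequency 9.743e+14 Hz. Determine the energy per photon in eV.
4.0294 eV

Using E = hf:

E = hf = (6.626×10⁻³⁴ J·s)(9.743e+14 Hz)
E = 4.0294 eV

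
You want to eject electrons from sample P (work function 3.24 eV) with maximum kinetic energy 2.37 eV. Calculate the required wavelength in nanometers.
221.01 nm

From Einstein's equation: KE_max = hc/λ - φ

Rearranging for λ:
hc/λ = KE_max + φ
λ = hc/(KE_max + φ)

Required photon energy:
E_photon = KE_max + φ = 2.37 + 3.24 = 5.61 eV

Required wavelength:
λ = hc/E_photon = (6.626×10⁻³⁴)(3×10⁸) / (5.61 × 1.602×10⁻¹⁹)
λ = 221.01 nm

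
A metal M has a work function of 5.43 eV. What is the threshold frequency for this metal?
1.3130e+15 Hz

The threshold frequency is when the photon energy equals the work function:
hf₀ = φ

Solving for f₀:
f₀ = φ/h = (5.43 eV × 1.602×10⁻¹⁹ J/eV) / (6.626×10⁻³⁴ J·s)
f₀ = 1.3130e+15 Hz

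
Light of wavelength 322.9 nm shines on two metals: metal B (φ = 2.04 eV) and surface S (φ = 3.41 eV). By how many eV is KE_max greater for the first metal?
1.3700 eV

Using KE_max = hc/λ - φ for each metal:

Photon energy: E = hc/λ = 3.8397 eV

For metal B (φ₁ = 2.04 eV):
KE₁ = E - φ₁ = 3.8397 - 2.04 = 1.7997 eV

For surface S (φ₂ = 3.41 eV):
KE₂ = E - φ₂ = 3.8397 - 3.41 = 0.4297 eV

Difference:
ΔKE = KE₁ - KE₂ = 1.7997 - 0.4297 = 1.3700 eV

Note: The difference equals the difference in work functions: 3.41 - 2.04 = 1.37 eV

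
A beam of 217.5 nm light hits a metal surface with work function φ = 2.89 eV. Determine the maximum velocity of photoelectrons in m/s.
9.9429e+05 m/s

First, find the maximum kinetic energy:
E_photon = hc/λ = 5.7004 eV
KE_max = E_photon - φ = 5.7004 - 2.89 = 2.8104 eV

Convert to Joules: KE_max = 2.8104 × 1.602×10⁻¹⁹ J = 4.5028e-19 J

Then use KE = ½mv² to find velocity:
v = √(2·KE/m) = √(2 × 4.5028e-19 J / 9.109e-31 kg)
v = 9.9429e+05 m/s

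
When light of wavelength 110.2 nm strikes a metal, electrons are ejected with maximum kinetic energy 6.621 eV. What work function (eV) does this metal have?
4.63 eV

From Einstein's photoelectric equation: KE_max = hf - φ = hc/λ - φ

Rearranging for φ:
φ = hc/λ - KE_max

Calculate photon energy:
E_photon = hc/λ = 11.2508 eV

Therefore:
φ = 11.2508 - 6.621 = 4.63 eV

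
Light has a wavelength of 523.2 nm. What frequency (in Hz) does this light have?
5.7300e+14 Hz

Using the wave equation: c = fλ

Solving for frequency:
f = c/λ = (3×10⁸ m/s) / (523.2×10⁻⁹ m)
f = 5.7300e+14 Hz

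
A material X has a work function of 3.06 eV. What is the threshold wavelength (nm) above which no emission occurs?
405.18 nm

The threshold wavelength is when the photon energy equals the work function:
hc/λ₀ = φ

Solving for λ₀:
λ₀ = hc/φ = (6.626×10⁻³⁴ J·s)(3×10⁸ m/s) / (3.06 eV × 1.602×10⁻¹⁹ J/eV)
λ₀ = 405.18 nm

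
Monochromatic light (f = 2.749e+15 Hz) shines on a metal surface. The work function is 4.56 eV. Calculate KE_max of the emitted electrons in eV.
6.8090 eV

Using Einstein's photoelectric equation: KE_max = hf - φ

First, calculate the photon energy:
E_photon = hf = (6.626×10⁻³⁴ J·s)(2.749e+15 Hz)
E_photon = 11.3690 eV

Then, the maximum kinetic energy:
KE_max = E_photon - φ = 11.3690 eV - 4.56 eV = 6.8090 eV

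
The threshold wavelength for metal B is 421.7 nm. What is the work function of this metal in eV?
2.94 eV

At the threshold wavelength, photon energy equals work function:
φ = hc/λ₀

Calculating:
φ = (6.626×10⁻³⁴ J·s)(3×10⁸ m/s) / (421.7×10⁻⁹ m)
φ = 2.94 eV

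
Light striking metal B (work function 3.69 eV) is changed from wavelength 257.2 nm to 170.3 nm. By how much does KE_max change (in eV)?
2.4598 eV

Using Einstein's equation: KE_max = hc/λ - φ

For λ₁ = 257.2 nm:
KE₁ = hc/λ₁ - φ = 4.8205 - 3.69 = 1.1305 eV

For λ₂ = 170.3 nm:
KE₂ = hc/λ₂ - φ = 7.2803 - 3.69 = 3.5903 eV

Change in KE:
ΔKE = KE₂ - KE₁ = 3.5903 - 1.1305 = 2.4598 eV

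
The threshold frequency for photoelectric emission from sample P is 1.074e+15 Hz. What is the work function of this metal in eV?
4.44 eV

At the threshold frequency, photon energy equals work function:
φ = hf₀

Calculating:
φ = (6.626×10⁻³⁴ J·s)(1.074e+15 Hz)
φ = 4.44 eV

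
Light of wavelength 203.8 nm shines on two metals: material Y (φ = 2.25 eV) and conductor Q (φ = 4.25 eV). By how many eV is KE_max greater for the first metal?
2.0000 eV

Using KE_max = hc/λ - φ for each metal:

Photon energy: E = hc/λ = 6.0836 eV

For material Y (φ₁ = 2.25 eV):
KE₁ = E - φ₁ = 6.0836 - 2.25 = 3.8336 eV

For conductor Q (φ₂ = 4.25 eV):
KE₂ = E - φ₂ = 6.0836 - 4.25 = 1.8336 eV

Difference:
ΔKE = KE₁ - KE₂ = 3.8336 - 1.8336 = 2.0000 eV

Note: The difference equals the difference in work functions: 4.25 - 2.25 = 2.00 eV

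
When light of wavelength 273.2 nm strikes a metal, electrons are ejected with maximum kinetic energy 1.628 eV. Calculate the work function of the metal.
2.91 eV

From Einstein's photoelectric equation: KE_max = hf - φ = hc/λ - φ

Rearranging for φ:
φ = hc/λ - KE_max

Calculate photon energy:
E_photon = hc/λ = 4.5382 eV

Therefore:
φ = 4.5382 - 1.628 = 2.91 eV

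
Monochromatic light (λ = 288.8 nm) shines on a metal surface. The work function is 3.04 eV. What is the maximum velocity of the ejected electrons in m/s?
6.6392e+05 m/s

First, find the maximum kinetic energy:
E_photon = hc/λ = 4.2931 eV
KE_max = E_photon - φ = 4.2931 - 3.04 = 1.2531 eV

Convert to Joules: KE_max = 1.2531 × 1.602×10⁻¹⁹ J = 2.0077e-19 J

Then use KE = ½mv² to find velocity:
v = √(2·KE/m) = √(2 × 2.0077e-19 J / 9.109e-31 kg)
v = 6.6392e+05 m/s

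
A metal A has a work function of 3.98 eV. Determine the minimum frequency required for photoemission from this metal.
9.6236e+14 Hz

The threshold frequency is when the photon energy equals the work function:
hf₀ = φ

Solving for f₀:
f₀ = φ/h = (3.98 eV × 1.602×10⁻¹⁹ J/eV) / (6.626×10⁻³⁴ J·s)
f₀ = 9.6236e+14 Hz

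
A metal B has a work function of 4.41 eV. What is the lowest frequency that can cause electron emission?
1.0663e+15 Hz

The threshold frequency is when the photon energy equals the work function:
hf₀ = φ

Solving for f₀:
f₀ = φ/h = (4.41 eV × 1.602×10⁻¹⁹ J/eV) / (6.626×10⁻³⁴ J·s)
f₀ = 1.0663e+15 Hz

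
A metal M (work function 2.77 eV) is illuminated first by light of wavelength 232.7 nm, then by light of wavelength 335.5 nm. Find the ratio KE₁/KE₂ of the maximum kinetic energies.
2.7640

Using Einstein's equation: KE_max = hc/λ - φ

For λ₁ = 232.7 nm:
E₁ = hc/λ₁ = 5.3281 eV
KE₁ = E₁ - φ = 5.3281 - 2.77 = 2.5581 eV

For λ₂ = 335.5 nm:
E₂ = hc/λ₂ = 3.6955 eV
KE₂ = E₂ - φ = 3.6955 - 2.77 = 0.9255 eV

Ratio: KE₁/KE₂ = 2.5581/0.9255 = 2.7640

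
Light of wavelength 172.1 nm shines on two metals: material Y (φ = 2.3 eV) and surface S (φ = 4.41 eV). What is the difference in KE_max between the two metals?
2.1100 eV

Using KE_max = hc/λ - φ for each metal:

Photon energy: E = hc/λ = 7.2042 eV

For material Y (φ₁ = 2.3 eV):
KE₁ = E - φ₁ = 7.2042 - 2.3 = 4.9042 eV

For surface S (φ₂ = 4.41 eV):
KE₂ = E - φ₂ = 7.2042 - 4.41 = 2.7942 eV

Difference:
ΔKE = KE₁ - KE₂ = 4.9042 - 2.7942 = 2.1100 eV

Note: The difference equals the difference in work functions: 4.41 - 2.3 = 2.11 eV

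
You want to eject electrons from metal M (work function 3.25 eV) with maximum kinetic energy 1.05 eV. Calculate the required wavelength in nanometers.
288.34 nm

From Einstein's equation: KE_max = hc/λ - φ

Rearranging for λ:
hc/λ = KE_max + φ
λ = hc/(KE_max + φ)

Required photon energy:
E_photon = KE_max + φ = 1.05 + 3.25 = 4.30 eV

Required wavelength:
λ = hc/E_photon = (6.626×10⁻³⁴)(3×10⁸) / (4.30 × 1.602×10⁻¹⁹)
λ = 288.34 nm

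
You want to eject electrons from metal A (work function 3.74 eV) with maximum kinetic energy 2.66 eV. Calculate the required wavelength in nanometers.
193.73 nm

From Einstein's equation: KE_max = hc/λ - φ

Rearranging for λ:
hc/λ = KE_max + φ
λ = hc/(KE_max + φ)

Required photon energy:
E_photon = KE_max + φ = 2.66 + 3.74 = 6.40 eV

Required wavelength:
λ = hc/E_photon = (6.626×10⁻³⁴)(3×10⁸) / (6.40 × 1.602×10⁻¹⁹)
λ = 193.73 nm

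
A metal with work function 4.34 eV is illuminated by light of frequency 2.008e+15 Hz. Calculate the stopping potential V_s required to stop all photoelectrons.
3.9644 V

The stopping potential V_s satisfies: eV_s = KE_max

First, find KE_max using Einstein's equation:
E_photon = hf = (6.626×10⁻³⁴ J·s)(2.008e+15 Hz) = 8.3044 eV
KE_max = E_photon - φ = 8.3044 - 4.34 = 3.9644 eV

Since eV_s = KE_max:
V_s = KE_max/e = 3.9644 V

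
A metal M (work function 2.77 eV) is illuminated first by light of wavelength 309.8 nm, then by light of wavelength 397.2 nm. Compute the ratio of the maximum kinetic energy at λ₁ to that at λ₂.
3.5056

Using Einstein's equation: KE_max = hc/λ - φ

For λ₁ = 309.8 nm:
E₁ = hc/λ₁ = 4.0021 eV
KE₁ = E₁ - φ = 4.0021 - 2.77 = 1.2321 eV

For λ₂ = 397.2 nm:
E₂ = hc/λ₂ = 3.1215 eV
KE₂ = E₂ - φ = 3.1215 - 2.77 = 0.3515 eV

Ratio: KE₁/KE₂ = 1.2321/0.3515 = 3.5056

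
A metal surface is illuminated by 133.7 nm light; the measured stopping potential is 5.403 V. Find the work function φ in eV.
3.87 eV

The stopping potential gives the maximum kinetic energy: KE_max = eV_s = 5.403 eV

From Einstein's photoelectric equation: KE_max = hc/λ - φ
Rearranging: φ = hc/λ - KE_max

Calculate photon energy:
E_photon = hc/λ = (6.626×10⁻³⁴ J·s)(3×10⁸ m/s) / (133.7×10⁻⁹ m) = 9.2733 eV

Therefore:
φ = 9.2733 - 5.403 = 3.87 eV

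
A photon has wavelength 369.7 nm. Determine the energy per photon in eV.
3.3536 eV

Using E = hf = hc/λ:

E = hc/λ = (6.626×10⁻³⁴ J·s)(3×10⁸ m/s) / (369.7×10⁻⁹ m)
E = 3.3536 eV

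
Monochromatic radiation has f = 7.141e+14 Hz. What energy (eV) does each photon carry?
2.9533 eV

Using E = hf:

E = hf = (6.626×10⁻³⁴ J·s)(7.141e+14 Hz)
E = 2.9533 eV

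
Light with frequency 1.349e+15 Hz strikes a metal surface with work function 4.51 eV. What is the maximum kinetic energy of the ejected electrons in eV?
1.0690 eV

Using Einstein's photoelectric equation: KE_max = hf - φ

First, calculate the photon energy:
E_photon = hf = (6.626×10⁻³⁴ J·s)(1.349e+15 Hz)
E_photon = 5.5790 eV

Then, the maximum kinetic energy:
KE_max = E_photon - φ = 5.5790 eV - 4.51 eV = 1.0690 eV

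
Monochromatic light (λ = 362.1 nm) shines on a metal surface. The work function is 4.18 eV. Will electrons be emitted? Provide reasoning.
No

For photoemission, the photon energy must exceed the work function.

Photon energy: E = hc/λ = 3.4240 eV
Work function: φ = 4.18 eV

Since E_photon (3.4240 eV) < φ (4.18 eV), photoemission will NOT occur.
The threshold wavelength is λ₀ = hc/φ = 296.6 nm.
Since 362.1 nm > 296.6 nm, the photons lack sufficient energy.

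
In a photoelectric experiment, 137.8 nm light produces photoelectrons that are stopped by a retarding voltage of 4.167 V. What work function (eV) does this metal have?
4.83 eV

The stopping potential gives the maximum kinetic energy: KE_max = eV_s = 4.167 eV

From Einstein's photoelectric equation: KE_max = hc/λ - φ
Rearranging: φ = hc/λ - KE_max

Calculate photon energy:
E_photon = hc/λ = (6.626×10⁻³⁴ J·s)(3×10⁸ m/s) / (137.8×10⁻⁹ m) = 8.9974 eV

Therefore:
φ = 8.9974 - 4.167 = 4.83 eV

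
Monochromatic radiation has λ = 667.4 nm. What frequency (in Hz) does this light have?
4.4919e+14 Hz

Using the wave equation: c = fλ

Solving for frequency:
f = c/λ = (3×10⁸ m/s) / (667.4×10⁻⁹ m)
f = 4.4919e+14 Hz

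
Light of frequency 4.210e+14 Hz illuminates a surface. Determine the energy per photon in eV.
1.7411 eV

Using E = hf:

E = hf = (6.626×10⁻³⁴ J·s)(4.210e+14 Hz)
E = 1.7411 eV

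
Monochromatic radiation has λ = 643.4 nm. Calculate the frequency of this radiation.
4.6595e+14 Hz

Using the wave equation: c = fλ

Solving for frequency:
f = c/λ = (3×10⁸ m/s) / (643.4×10⁻⁹ m)
f = 4.6595e+14 Hz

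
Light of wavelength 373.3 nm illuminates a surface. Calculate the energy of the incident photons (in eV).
3.3213 eV

Using E = hf = hc/λ:

E = hc/λ = (6.626×10⁻³⁴ J·s)(3×10⁸ m/s) / (373.3×10⁻⁹ m)
E = 3.3213 eV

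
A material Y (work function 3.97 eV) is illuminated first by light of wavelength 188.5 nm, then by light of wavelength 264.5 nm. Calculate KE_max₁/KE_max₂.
3.6341

Using Einstein's equation: KE_max = hc/λ - φ

For λ₁ = 188.5 nm:
E₁ = hc/λ₁ = 6.5774 eV
KE₁ = E₁ - φ = 6.5774 - 3.97 = 2.6074 eV

For λ₂ = 264.5 nm:
E₂ = hc/λ₂ = 4.6875 eV
KE₂ = E₂ - φ = 4.6875 - 3.97 = 0.7175 eV

Ratio: KE₁/KE₂ = 2.6074/0.7175 = 3.6341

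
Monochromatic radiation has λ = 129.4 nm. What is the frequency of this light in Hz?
2.3168e+15 Hz

Using the wave equation: c = fλ

Solving for frequency:
f = c/λ = (3×10⁸ m/s) / (129.4×10⁻⁹ m)
f = 2.3168e+15 Hz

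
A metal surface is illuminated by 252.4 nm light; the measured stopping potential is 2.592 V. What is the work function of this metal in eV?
2.32 eV

The stopping potential gives the maximum kinetic energy: KE_max = eV_s = 2.592 eV

From Einstein's photoelectric equation: KE_max = hc/λ - φ
Rearranging: φ = hc/λ - KE_max

Calculate photon energy:
E_photon = hc/λ = (6.626×10⁻³⁴ J·s)(3×10⁸ m/s) / (252.4×10⁻⁹ m) = 4.9122 eV

Therefore:
φ = 4.9122 - 2.592 = 2.32 eV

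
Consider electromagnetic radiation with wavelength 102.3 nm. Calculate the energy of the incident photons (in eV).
12.1197 eV

Using E = hf = hc/λ:

E = hc/λ = (6.626×10⁻³⁴ J·s)(3×10⁸ m/s) / (102.3×10⁻⁹ m)
E = 12.1197 eV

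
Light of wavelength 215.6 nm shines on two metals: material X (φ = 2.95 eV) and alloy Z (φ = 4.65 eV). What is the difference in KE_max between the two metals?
1.7000 eV

Using KE_max = hc/λ - φ for each metal:

Photon energy: E = hc/λ = 5.7507 eV

For material X (φ₁ = 2.95 eV):
KE₁ = E - φ₁ = 5.7507 - 2.95 = 2.8007 eV

For alloy Z (φ₂ = 4.65 eV):
KE₂ = E - φ₂ = 5.7507 - 4.65 = 1.1007 eV

Difference:
ΔKE = KE₁ - KE₂ = 2.8007 - 1.1007 = 1.7000 eV

Note: The difference equals the difference in work functions: 4.65 - 2.95 = 1.70 eV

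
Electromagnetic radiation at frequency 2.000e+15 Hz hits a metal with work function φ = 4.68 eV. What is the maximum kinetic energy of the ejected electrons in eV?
3.5913 eV

Using Einstein's photoelectric equation: KE_max = hf - φ

First, calculate the photon energy:
E_photon = hf = (6.626×10⁻³⁴ J·s)(2.000e+15 Hz)
E_photon = 8.2713 eV

Then, the maximum kinetic energy:
KE_max = E_photon - φ = 8.2713 eV - 4.68 eV = 3.5913 eV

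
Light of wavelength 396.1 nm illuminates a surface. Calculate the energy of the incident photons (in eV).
3.1301 eV

Using E = hf = hc/λ:

E = hc/λ = (6.626×10⁻³⁴ J·s)(3×10⁸ m/s) / (396.1×10⁻⁹ m)
E = 3.1301 eV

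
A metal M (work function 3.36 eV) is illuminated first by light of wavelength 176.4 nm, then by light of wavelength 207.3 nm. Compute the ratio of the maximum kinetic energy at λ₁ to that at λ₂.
1.3997

Using Einstein's equation: KE_max = hc/λ - φ

For λ₁ = 176.4 nm:
E₁ = hc/λ₁ = 7.0286 eV
KE₁ = E₁ - φ = 7.0286 - 3.36 = 3.6686 eV

For λ₂ = 207.3 nm:
E₂ = hc/λ₂ = 5.9809 eV
KE₂ = E₂ - φ = 5.9809 - 3.36 = 2.6209 eV

Ratio: KE₁/KE₂ = 3.6686/2.6209 = 1.3997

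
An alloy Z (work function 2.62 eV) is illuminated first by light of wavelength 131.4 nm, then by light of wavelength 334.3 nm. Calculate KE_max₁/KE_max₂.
6.2599

Using Einstein's equation: KE_max = hc/λ - φ

For λ₁ = 131.4 nm:
E₁ = hc/λ₁ = 9.4356 eV
KE₁ = E₁ - φ = 9.4356 - 2.62 = 6.8156 eV

For λ₂ = 334.3 nm:
E₂ = hc/λ₂ = 3.7088 eV
KE₂ = E₂ - φ = 3.7088 - 2.62 = 1.0888 eV

Ratio: KE₁/KE₂ = 6.8156/1.0888 = 6.2599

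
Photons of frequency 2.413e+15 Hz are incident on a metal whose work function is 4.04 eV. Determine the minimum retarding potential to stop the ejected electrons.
5.9394 V

The stopping potential V_s satisfies: eV_s = KE_max

First, find KE_max using Einstein's equation:
E_photon = hf = (6.626×10⁻³⁴ J·s)(2.413e+15 Hz) = 9.9794 eV
KE_max = E_photon - φ = 9.9794 - 4.04 = 5.9394 eV

Since eV_s = KE_max:
V_s = KE_max/e = 5.9394 V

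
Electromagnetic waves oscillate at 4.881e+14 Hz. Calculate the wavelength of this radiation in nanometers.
614.20 nm

Using the wave equation: c = fλ

Solving for wavelength:
λ = c/f = (3×10⁸ m/s) / (4.881e+14 Hz)
λ = 614.20 nm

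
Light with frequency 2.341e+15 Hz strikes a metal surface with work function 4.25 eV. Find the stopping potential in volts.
5.4316 V

The stopping potential V_s satisfies: eV_s = KE_max

First, find KE_max using Einstein's equation:
E_photon = hf = (6.626×10⁻³⁴ J·s)(2.341e+15 Hz) = 9.6816 eV
KE_max = E_photon - φ = 9.6816 - 4.25 = 5.4316 eV

Since eV_s = KE_max:
V_s = KE_max/e = 5.4316 V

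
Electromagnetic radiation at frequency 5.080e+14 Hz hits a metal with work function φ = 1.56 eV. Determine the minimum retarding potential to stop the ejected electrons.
0.5409 V

The stopping potential V_s satisfies: eV_s = KE_max

First, find KE_max using Einstein's equation:
E_photon = hf = (6.626×10⁻³⁴ J·s)(5.080e+14 Hz) = 2.1009 eV
KE_max = E_photon - φ = 2.1009 - 1.56 = 0.5409 eV

Since eV_s = KE_max:
V_s = KE_max/e = 0.5409 V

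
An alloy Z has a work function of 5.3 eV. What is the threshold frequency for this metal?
1.2815e+15 Hz

The threshold frequency is when the photon energy equals the work function:
hf₀ = φ

Solving for f₀:
f₀ = φ/h = (5.3 eV × 1.602×10⁻¹⁹ J/eV) / (6.626×10⁻³⁴ J·s)
f₀ = 1.2815e+15 Hz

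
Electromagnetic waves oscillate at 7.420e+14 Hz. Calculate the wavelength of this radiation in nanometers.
404.03 nm

Using the wave equation: c = fλ

Solving for wavelength:
λ = c/f = (3×10⁸ m/s) / (7.420e+14 Hz)
λ = 404.03 nm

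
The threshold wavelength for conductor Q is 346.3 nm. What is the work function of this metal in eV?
3.58 eV

At the threshold wavelength, photon energy equals work function:
φ = hc/λ₀

Calculating:
φ = (6.626×10⁻³⁴ J·s)(3×10⁸ m/s) / (346.3×10⁻⁹ m)
φ = 3.58 eV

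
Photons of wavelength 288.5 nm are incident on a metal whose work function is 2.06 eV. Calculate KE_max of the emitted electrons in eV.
2.2375 eV

Using Einstein's photoelectric equation: KE_max = hf - φ = hc/λ - φ

First, calculate the photon energy:
E_photon = hc/λ = (6.626×10⁻³⁴ J·s)(3×10⁸ m/s) / (288.5×10⁻⁹ m)
E_photon = 4.2975 eV

Then, the maximum kinetic energy:
KE_max = E_photon - φ = 4.2975 eV - 2.06 eV = 2.2375 eV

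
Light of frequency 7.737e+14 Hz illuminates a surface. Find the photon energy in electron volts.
3.1998 eV

Using E = hf:

E = hf = (6.626×10⁻³⁴ J·s)(7.737e+14 Hz)
E = 3.1998 eV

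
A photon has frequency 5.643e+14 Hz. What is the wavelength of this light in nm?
531.26 nm

Using the wave equation: c = fλ

Solving for wavelength:
λ = c/f = (3×10⁸ m/s) / (5.643e+14 Hz)
λ = 531.26 nm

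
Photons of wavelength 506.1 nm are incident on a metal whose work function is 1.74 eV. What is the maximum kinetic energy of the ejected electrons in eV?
0.7098 eV

Using Einstein's photoelectric equation: KE_max = hf - φ = hc/λ - φ

First, calculate the photon energy:
E_photon = hc/λ = (6.626×10⁻³⁴ J·s)(3×10⁸ m/s) / (506.1×10⁻⁹ m)
E_photon = 2.4498 eV

Then, the maximum kinetic energy:
KE_max = E_photon - φ = 2.4498 eV - 1.74 eV = 0.7098 eV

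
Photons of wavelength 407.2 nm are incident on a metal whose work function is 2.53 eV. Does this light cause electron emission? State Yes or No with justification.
Yes

For photoemission, the photon energy must exceed the work function.

Photon energy: E = hc/λ = 3.0448 eV
Work function: φ = 2.53 eV

Since E_photon (3.0448 eV) > φ (2.53 eV), photoemission WILL occur.
The threshold wavelength is λ₀ = hc/φ = 490.1 nm.
Since 407.2 nm < 490.1 nm, the light has sufficient energy.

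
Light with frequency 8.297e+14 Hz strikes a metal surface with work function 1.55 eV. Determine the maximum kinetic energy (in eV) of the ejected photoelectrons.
1.8814 eV

Using Einstein's photoelectric equation: KE_max = hf - φ

First, calculate the photon energy:
E_photon = hf = (6.626×10⁻³⁴ J·s)(8.297e+14 Hz)
E_photon = 3.4314 eV

Then, the maximum kinetic energy:
KE_max = E_photon - φ = 3.4314 eV - 1.55 eV = 1.8814 eV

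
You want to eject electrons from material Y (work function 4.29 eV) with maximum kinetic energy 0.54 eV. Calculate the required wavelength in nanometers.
256.70 nm

From Einstein's equation: KE_max = hc/λ - φ

Rearranging for λ:
hc/λ = KE_max + φ
λ = hc/(KE_max + φ)

Required photon energy:
E_photon = KE_max + φ = 0.54 + 4.29 = 4.83 eV

Required wavelength:
λ = hc/E_photon = (6.626×10⁻³⁴)(3×10⁸) / (4.83 × 1.602×10⁻¹⁹)
λ = 256.70 nm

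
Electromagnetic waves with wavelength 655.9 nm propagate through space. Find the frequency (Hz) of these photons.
4.5707e+14 Hz

Using the wave equation: c = fλ

Solving for frequency:
f = c/λ = (3×10⁸ m/s) / (655.9×10⁻⁹ m)
f = 4.5707e+14 Hz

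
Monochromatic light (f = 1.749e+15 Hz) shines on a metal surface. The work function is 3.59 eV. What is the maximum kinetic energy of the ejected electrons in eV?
3.6433 eV

Using Einstein's photoelectric equation: KE_max = hf - φ

First, calculate the photon energy:
E_photon = hf = (6.626×10⁻³⁴ J·s)(1.749e+15 Hz)
E_photon = 7.2333 eV

Then, the maximum kinetic energy:
KE_max = E_photon - φ = 7.2333 eV - 3.59 eV = 3.6433 eV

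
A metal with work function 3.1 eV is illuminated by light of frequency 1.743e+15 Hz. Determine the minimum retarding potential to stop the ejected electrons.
4.1085 V

The stopping potential V_s satisfies: eV_s = KE_max

First, find KE_max using Einstein's equation:
E_photon = hf = (6.626×10⁻³⁴ J·s)(1.743e+15 Hz) = 7.2085 eV
KE_max = E_photon - φ = 7.2085 - 3.1 = 4.1085 eV

Since eV_s = KE_max:
V_s = KE_max/e = 4.1085 V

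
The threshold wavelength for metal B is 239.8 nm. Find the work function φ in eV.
5.17 eV

At the threshold wavelength, photon energy equals work function:
φ = hc/λ₀

Calculating:
φ = (6.626×10⁻³⁴ J·s)(3×10⁸ m/s) / (239.8×10⁻⁹ m)
φ = 5.17 eV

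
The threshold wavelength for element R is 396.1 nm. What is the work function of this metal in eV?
3.13 eV

At the threshold wavelength, photon energy equals work function:
φ = hc/λ₀

Calculating:
φ = (6.626×10⁻³⁴ J·s)(3×10⁸ m/s) / (396.1×10⁻⁹ m)
φ = 3.13 eV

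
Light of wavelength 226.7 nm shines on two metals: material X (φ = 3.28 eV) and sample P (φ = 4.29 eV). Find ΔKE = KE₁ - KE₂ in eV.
1.0100 eV

Using KE_max = hc/λ - φ for each metal:

Photon energy: E = hc/λ = 5.4691 eV

For material X (φ₁ = 3.28 eV):
KE₁ = E - φ₁ = 5.4691 - 3.28 = 2.1891 eV

For sample P (φ₂ = 4.29 eV):
KE₂ = E - φ₂ = 5.4691 - 4.29 = 1.1791 eV

Difference:
ΔKE = KE₁ - KE₂ = 2.1891 - 1.1791 = 1.0100 eV

Note: The difference equals the difference in work functions: 4.29 - 3.28 = 1.01 eV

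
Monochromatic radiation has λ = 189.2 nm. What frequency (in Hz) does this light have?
1.5845e+15 Hz

Using the wave equation: c = fλ

Solving for frequency:
f = c/λ = (3×10⁸ m/s) / (189.2×10⁻⁹ m)
f = 1.5845e+15 Hz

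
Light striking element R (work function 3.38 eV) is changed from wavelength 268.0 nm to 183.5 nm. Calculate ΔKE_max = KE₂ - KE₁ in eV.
2.1304 eV

Using Einstein's equation: KE_max = hc/λ - φ

For λ₁ = 268.0 nm:
KE₁ = hc/λ₁ - φ = 4.6263 - 3.38 = 1.2463 eV

For λ₂ = 183.5 nm:
KE₂ = hc/λ₂ - φ = 6.7566 - 3.38 = 3.3766 eV

Change in KE:
ΔKE = KE₂ - KE₁ = 3.3766 - 1.2463 = 2.1304 eV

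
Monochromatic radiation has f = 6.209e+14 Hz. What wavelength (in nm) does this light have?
482.84 nm

Using the wave equation: c = fλ

Solving for wavelength:
λ = c/f = (3×10⁸ m/s) / (6.209e+14 Hz)
λ = 482.84 nm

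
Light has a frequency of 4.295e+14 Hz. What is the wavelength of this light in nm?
698.00 nm

Using the wave equation: c = fλ

Solving for wavelength:
λ = c/f = (3×10⁸ m/s) / (4.295e+14 Hz)
λ = 698.00 nm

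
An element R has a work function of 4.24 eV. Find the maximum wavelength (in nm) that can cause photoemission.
292.42 nm

The threshold wavelength is when the photon energy equals the work function:
hc/λ₀ = φ

Solving for λ₀:
λ₀ = hc/φ = (6.626×10⁻³⁴ J·s)(3×10⁸ m/s) / (4.24 eV × 1.602×10⁻¹⁹ J/eV)
λ₀ = 292.42 nm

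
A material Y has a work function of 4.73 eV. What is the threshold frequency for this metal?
1.1437e+15 Hz

The threshold frequency is when the photon energy equals the work function:
hf₀ = φ

Solving for f₀:
f₀ = φ/h = (4.73 eV × 1.602×10⁻¹⁹ J/eV) / (6.626×10⁻³⁴ J·s)
f₀ = 1.1437e+15 Hz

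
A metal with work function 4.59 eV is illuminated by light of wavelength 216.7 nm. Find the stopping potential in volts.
1.1315 V

The stopping potential V_s satisfies: eV_s = KE_max

First, find KE_max using Einstein's equation:
E_photon = hc/λ = 5.7215 eV
KE_max = E_photon - φ = 5.7215 - 4.59 = 1.1315 eV

Since eV_s = KE_max:
V_s = KE_max/e = 1.1315 V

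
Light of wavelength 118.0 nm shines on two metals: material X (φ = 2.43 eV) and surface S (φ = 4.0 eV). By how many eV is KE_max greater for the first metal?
1.5700 eV

Using KE_max = hc/λ - φ for each metal:

Photon energy: E = hc/λ = 10.5071 eV

For material X (φ₁ = 2.43 eV):
KE₁ = E - φ₁ = 10.5071 - 2.43 = 8.0771 eV

For surface S (φ₂ = 4.0 eV):
KE₂ = E - φ₂ = 10.5071 - 4.0 = 6.5071 eV

Difference:
ΔKE = KE₁ - KE₂ = 8.0771 - 6.5071 = 1.5700 eV

Note: The difference equals the difference in work functions: 4.0 - 2.43 = 1.57 eV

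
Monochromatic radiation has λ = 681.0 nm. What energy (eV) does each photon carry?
1.8206 eV

Using E = hf = hc/λ:

E = hc/λ = (6.626×10⁻³⁴ J·s)(3×10⁸ m/s) / (681.0×10⁻⁹ m)
E = 1.8206 eV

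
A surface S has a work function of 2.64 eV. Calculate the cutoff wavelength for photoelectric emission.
469.64 nm

The threshold wavelength is when the photon energy equals the work function:
hc/λ₀ = φ

Solving for λ₀:
λ₀ = hc/φ = (6.626×10⁻³⁴ J·s)(3×10⁸ m/s) / (2.64 eV × 1.602×10⁻¹⁹ J/eV)
λ₀ = 469.64 nm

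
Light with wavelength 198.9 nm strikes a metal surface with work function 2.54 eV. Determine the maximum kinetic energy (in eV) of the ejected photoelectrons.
3.6935 eV

Using Einstein's photoelectric equation: KE_max = hf - φ = hc/λ - φ

First, calculate the photon energy:
E_photon = hc/λ = (6.626×10⁻³⁴ J·s)(3×10⁸ m/s) / (198.9×10⁻⁹ m)
E_photon = 6.2335 eV

Then, the maximum kinetic energy:
KE_max = E_photon - φ = 6.2335 eV - 2.54 eV = 3.6935 eV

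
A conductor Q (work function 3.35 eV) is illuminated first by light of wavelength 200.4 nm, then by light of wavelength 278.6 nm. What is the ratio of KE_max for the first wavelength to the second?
2.5783

Using Einstein's equation: KE_max = hc/λ - φ

For λ₁ = 200.4 nm:
E₁ = hc/λ₁ = 6.1868 eV
KE₁ = E₁ - φ = 6.1868 - 3.35 = 2.8368 eV

For λ₂ = 278.6 nm:
E₂ = hc/λ₂ = 4.4503 eV
KE₂ = E₂ - φ = 4.4503 - 3.35 = 1.1003 eV

Ratio: KE₁/KE₂ = 2.8368/1.1003 = 2.5783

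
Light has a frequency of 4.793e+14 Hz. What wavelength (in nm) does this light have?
625.48 nm

Using the wave equation: c = fλ

Solving for wavelength:
λ = c/f = (3×10⁸ m/s) / (4.793e+14 Hz)
λ = 625.48 nm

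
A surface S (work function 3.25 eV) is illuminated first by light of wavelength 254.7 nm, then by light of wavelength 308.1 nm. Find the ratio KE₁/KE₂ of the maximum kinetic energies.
2.0898

Using Einstein's equation: KE_max = hc/λ - φ

For λ₁ = 254.7 nm:
E₁ = hc/λ₁ = 4.8679 eV
KE₁ = E₁ - φ = 4.8679 - 3.25 = 1.6179 eV

For λ₂ = 308.1 nm:
E₂ = hc/λ₂ = 4.0242 eV
KE₂ = E₂ - φ = 4.0242 - 3.25 = 0.7742 eV

Ratio: KE₁/KE₂ = 1.6179/0.7742 = 2.0898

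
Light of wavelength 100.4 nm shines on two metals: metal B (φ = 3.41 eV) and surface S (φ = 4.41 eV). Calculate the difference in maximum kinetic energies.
1.0000 eV

Using KE_max = hc/λ - φ for each metal:

Photon energy: E = hc/λ = 12.3490 eV

For metal B (φ₁ = 3.41 eV):
KE₁ = E - φ₁ = 12.3490 - 3.41 = 8.9390 eV

For surface S (φ₂ = 4.41 eV):
KE₂ = E - φ₂ = 12.3490 - 4.41 = 7.9390 eV

Difference:
ΔKE = KE₁ - KE₂ = 8.9390 - 7.9390 = 1.0000 eV

Note: The difference equals the difference in work functions: 4.41 - 3.41 = 1.00 eV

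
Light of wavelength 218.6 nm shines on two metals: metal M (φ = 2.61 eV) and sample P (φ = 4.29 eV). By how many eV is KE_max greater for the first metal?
1.6800 eV

Using KE_max = hc/λ - φ for each metal:

Photon energy: E = hc/λ = 5.6717 eV

For metal M (φ₁ = 2.61 eV):
KE₁ = E - φ₁ = 5.6717 - 2.61 = 3.0617 eV

For sample P (φ₂ = 4.29 eV):
KE₂ = E - φ₂ = 5.6717 - 4.29 = 1.3817 eV

Difference:
ΔKE = KE₁ - KE₂ = 3.0617 - 1.3817 = 1.6800 eV

Note: The difference equals the difference in work functions: 4.29 - 2.61 = 1.68 eV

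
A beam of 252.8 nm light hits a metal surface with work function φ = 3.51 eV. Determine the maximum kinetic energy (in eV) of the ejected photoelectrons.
1.3944 eV

Using Einstein's photoelectric equation: KE_max = hf - φ = hc/λ - φ

First, calculate the photon energy:
E_photon = hc/λ = (6.626×10⁻³⁴ J·s)(3×10⁸ m/s) / (252.8×10⁻⁹ m)
E_photon = 4.9044 eV

Then, the maximum kinetic energy:
KE_max = E_photon - φ = 4.9044 eV - 3.51 eV = 1.3944 eV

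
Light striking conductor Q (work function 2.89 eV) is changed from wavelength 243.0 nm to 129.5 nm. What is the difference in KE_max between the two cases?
4.4718 eV

Using Einstein's equation: KE_max = hc/λ - φ

For λ₁ = 243.0 nm:
KE₁ = hc/λ₁ - φ = 5.1022 - 2.89 = 2.2122 eV

For λ₂ = 129.5 nm:
KE₂ = hc/λ₂ - φ = 9.5741 - 2.89 = 6.6841 eV

Change in KE:
ΔKE = KE₂ - KE₁ = 6.6841 - 2.2122 = 4.4718 eV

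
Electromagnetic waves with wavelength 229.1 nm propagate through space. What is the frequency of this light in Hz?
1.3086e+15 Hz

Using the wave equation: c = fλ

Solving for frequency:
f = c/λ = (3×10⁸ m/s) / (229.1×10⁻⁹ m)
f = 1.3086e+15 Hz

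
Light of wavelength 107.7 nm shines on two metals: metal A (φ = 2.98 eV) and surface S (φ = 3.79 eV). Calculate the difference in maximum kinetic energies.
0.8100 eV

Using KE_max = hc/λ - φ for each metal:

Photon energy: E = hc/λ = 11.5120 eV

For metal A (φ₁ = 2.98 eV):
KE₁ = E - φ₁ = 11.5120 - 2.98 = 8.5320 eV

For surface S (φ₂ = 3.79 eV):
KE₂ = E - φ₂ = 11.5120 - 3.79 = 7.7220 eV

Difference:
ΔKE = KE₁ - KE₂ = 8.5320 - 7.7220 = 0.8100 eV

Note: The difference equals the difference in work functions: 3.79 - 2.98 = 0.81 eV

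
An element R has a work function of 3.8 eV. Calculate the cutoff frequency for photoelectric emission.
9.1884e+14 Hz

The threshold frequency is when the photon energy equals the work function:
hf₀ = φ

Solving for f₀:
f₀ = φ/h = (3.8 eV × 1.602×10⁻¹⁹ J/eV) / (6.626×10⁻³⁴ J·s)
f₀ = 9.1884e+14 Hz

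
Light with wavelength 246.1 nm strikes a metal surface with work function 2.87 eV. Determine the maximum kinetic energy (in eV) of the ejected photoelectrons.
2.1680 eV

Using Einstein's photoelectric equation: KE_max = hf - φ = hc/λ - φ

First, calculate the photon energy:
E_photon = hc/λ = (6.626×10⁻³⁴ J·s)(3×10⁸ m/s) / (246.1×10⁻⁹ m)
E_photon = 5.0380 eV

Then, the maximum kinetic energy:
KE_max = E_photon - φ = 5.0380 eV - 2.87 eV = 2.1680 eV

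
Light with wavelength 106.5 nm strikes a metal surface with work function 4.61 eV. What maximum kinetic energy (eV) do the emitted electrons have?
7.0317 eV

Using Einstein's photoelectric equation: KE_max = hf - φ = hc/λ - φ

First, calculate the photon energy:
E_photon = hc/λ = (6.626×10⁻³⁴ J·s)(3×10⁸ m/s) / (106.5×10⁻⁹ m)
E_photon = 11.6417 eV

Then, the maximum kinetic energy:
KE_max = E_photon - φ = 11.6417 eV - 4.61 eV = 7.0317 eV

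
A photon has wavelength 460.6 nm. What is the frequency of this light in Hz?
6.5087e+14 Hz

Using the wave equation: c = fλ

Solving for frequency:
f = c/λ = (3×10⁸ m/s) / (460.6×10⁻⁹ m)
f = 6.5087e+14 Hz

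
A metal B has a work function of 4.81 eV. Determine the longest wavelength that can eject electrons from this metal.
257.76 nm

The threshold wavelength is when the photon energy equals the work function:
hc/λ₀ = φ

Solving for λ₀:
λ₀ = hc/φ = (6.626×10⁻³⁴ J·s)(3×10⁸ m/s) / (4.81 eV × 1.602×10⁻¹⁹ J/eV)
λ₀ = 257.76 nm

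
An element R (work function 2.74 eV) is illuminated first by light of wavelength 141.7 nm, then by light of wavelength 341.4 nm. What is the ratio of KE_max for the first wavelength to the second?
6.7401

Using Einstein's equation: KE_max = hc/λ - φ

For λ₁ = 141.7 nm:
E₁ = hc/λ₁ = 8.7498 eV
KE₁ = E₁ - φ = 8.7498 - 2.74 = 6.0098 eV

For λ₂ = 341.4 nm:
E₂ = hc/λ₂ = 3.6316 eV
KE₂ = E₂ - φ = 3.6316 - 2.74 = 0.8916 eV

Ratio: KE₁/KE₂ = 6.0098/0.8916 = 6.7401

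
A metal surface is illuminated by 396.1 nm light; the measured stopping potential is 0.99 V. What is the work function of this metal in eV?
2.14 eV

The stopping potential gives the maximum kinetic energy: KE_max = eV_s = 0.99 eV

From Einstein's photoelectric equation: KE_max = hc/λ - φ
Rearranging: φ = hc/λ - KE_max

Calculate photon energy:
E_photon = hc/λ = (6.626×10⁻³⁴ J·s)(3×10⁸ m/s) / (396.1×10⁻⁹ m) = 3.1301 eV

Therefore:
φ = 3.1301 - 0.99 = 2.14 eV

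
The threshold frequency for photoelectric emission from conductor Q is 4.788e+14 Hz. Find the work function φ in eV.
1.98 eV

At the threshold frequency, photon energy equals work function:
φ = hf₀

Calculating:
φ = (6.626×10⁻³⁴ J·s)(4.788e+14 Hz)
φ = 1.98 eV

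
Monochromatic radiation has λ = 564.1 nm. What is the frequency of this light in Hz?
5.3145e+14 Hz

Using the wave equation: c = fλ

Solving for frequency:
f = c/λ = (3×10⁸ m/s) / (564.1×10⁻⁹ m)
f = 5.3145e+14 Hz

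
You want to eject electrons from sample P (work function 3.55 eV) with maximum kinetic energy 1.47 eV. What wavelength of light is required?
246.98 nm

From Einstein's equation: KE_max = hc/λ - φ

Rearranging for λ:
hc/λ = KE_max + φ
λ = hc/(KE_max + φ)

Required photon energy:
E_photon = KE_max + φ = 1.47 + 3.55 = 5.02 eV

Required wavelength:
λ = hc/E_photon = (6.626×10⁻³⁴)(3×10⁸) / (5.02 × 1.602×10⁻¹⁹)
λ = 246.98 nm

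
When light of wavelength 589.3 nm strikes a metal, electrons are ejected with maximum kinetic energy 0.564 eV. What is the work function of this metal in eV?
1.54 eV

From Einstein's photoelectric equation: KE_max = hf - φ = hc/λ - φ

Rearranging for φ:
φ = hc/λ - KE_max

Calculate photon energy:
E_photon = hc/λ = 2.1039 eV

Therefore:
φ = 2.1039 - 0.564 = 1.54 eV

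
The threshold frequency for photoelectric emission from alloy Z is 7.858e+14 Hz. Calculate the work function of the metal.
3.25 eV

At the threshold frequency, photon energy equals work function:
φ = hf₀

Calculating:
φ = (6.626×10⁻³⁴ J·s)(7.858e+14 Hz)
φ = 3.25 eV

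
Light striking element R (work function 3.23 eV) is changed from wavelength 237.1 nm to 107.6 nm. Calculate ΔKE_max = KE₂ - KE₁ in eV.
6.2935 eV

Using Einstein's equation: KE_max = hc/λ - φ

For λ₁ = 237.1 nm:
KE₁ = hc/λ₁ - φ = 5.2292 - 3.23 = 1.9992 eV

For λ₂ = 107.6 nm:
KE₂ = hc/λ₂ - φ = 11.5227 - 3.23 = 8.2927 eV

Change in KE:
ΔKE = KE₂ - KE₁ = 8.2927 - 1.9992 = 6.2935 eV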